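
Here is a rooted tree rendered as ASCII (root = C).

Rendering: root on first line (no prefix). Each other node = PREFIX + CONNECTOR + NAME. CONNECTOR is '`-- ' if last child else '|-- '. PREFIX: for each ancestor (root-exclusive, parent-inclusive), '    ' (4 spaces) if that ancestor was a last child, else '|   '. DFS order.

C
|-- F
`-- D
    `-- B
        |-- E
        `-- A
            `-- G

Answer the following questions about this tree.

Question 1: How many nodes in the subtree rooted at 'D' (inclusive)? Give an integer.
Answer: 5

Derivation:
Subtree rooted at D contains: A, B, D, E, G
Count = 5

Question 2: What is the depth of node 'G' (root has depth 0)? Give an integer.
Path from root to G: C -> D -> B -> A -> G
Depth = number of edges = 4

Answer: 4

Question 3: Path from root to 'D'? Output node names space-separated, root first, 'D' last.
Answer: C D

Derivation:
Walk down from root: C -> D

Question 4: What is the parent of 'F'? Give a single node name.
Scan adjacency: F appears as child of C

Answer: C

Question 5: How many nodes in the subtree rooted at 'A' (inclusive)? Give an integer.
Answer: 2

Derivation:
Subtree rooted at A contains: A, G
Count = 2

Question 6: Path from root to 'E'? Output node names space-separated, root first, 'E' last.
Walk down from root: C -> D -> B -> E

Answer: C D B E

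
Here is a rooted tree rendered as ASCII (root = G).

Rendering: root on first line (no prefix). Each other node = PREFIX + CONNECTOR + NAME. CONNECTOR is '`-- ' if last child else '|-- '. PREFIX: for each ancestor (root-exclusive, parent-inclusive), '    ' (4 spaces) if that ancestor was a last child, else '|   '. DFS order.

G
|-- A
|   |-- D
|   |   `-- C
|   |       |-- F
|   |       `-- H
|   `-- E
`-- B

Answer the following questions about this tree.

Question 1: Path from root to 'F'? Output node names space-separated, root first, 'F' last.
Walk down from root: G -> A -> D -> C -> F

Answer: G A D C F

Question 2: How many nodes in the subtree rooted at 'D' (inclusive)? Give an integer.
Answer: 4

Derivation:
Subtree rooted at D contains: C, D, F, H
Count = 4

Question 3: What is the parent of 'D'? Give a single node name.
Answer: A

Derivation:
Scan adjacency: D appears as child of A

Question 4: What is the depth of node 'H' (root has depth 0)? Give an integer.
Answer: 4

Derivation:
Path from root to H: G -> A -> D -> C -> H
Depth = number of edges = 4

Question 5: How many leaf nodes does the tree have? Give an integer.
Answer: 4

Derivation:
Leaves (nodes with no children): B, E, F, H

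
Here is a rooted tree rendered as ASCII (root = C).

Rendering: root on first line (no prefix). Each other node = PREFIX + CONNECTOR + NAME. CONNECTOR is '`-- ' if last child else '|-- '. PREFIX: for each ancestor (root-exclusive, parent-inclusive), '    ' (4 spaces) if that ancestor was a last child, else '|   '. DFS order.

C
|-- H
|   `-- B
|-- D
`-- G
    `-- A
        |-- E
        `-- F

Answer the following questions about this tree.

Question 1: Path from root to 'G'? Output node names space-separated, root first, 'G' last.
Answer: C G

Derivation:
Walk down from root: C -> G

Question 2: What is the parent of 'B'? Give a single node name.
Scan adjacency: B appears as child of H

Answer: H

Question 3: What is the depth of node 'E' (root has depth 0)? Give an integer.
Answer: 3

Derivation:
Path from root to E: C -> G -> A -> E
Depth = number of edges = 3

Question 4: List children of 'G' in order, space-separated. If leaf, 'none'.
Answer: A

Derivation:
Node G's children (from adjacency): A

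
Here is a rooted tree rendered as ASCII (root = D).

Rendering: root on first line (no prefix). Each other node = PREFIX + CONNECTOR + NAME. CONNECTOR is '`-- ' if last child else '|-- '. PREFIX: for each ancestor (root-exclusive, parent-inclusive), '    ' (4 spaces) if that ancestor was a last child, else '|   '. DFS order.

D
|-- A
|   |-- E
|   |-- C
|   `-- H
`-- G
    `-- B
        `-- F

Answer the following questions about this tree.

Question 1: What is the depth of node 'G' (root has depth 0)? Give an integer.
Path from root to G: D -> G
Depth = number of edges = 1

Answer: 1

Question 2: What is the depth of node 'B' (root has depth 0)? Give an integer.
Path from root to B: D -> G -> B
Depth = number of edges = 2

Answer: 2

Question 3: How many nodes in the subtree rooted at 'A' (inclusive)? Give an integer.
Answer: 4

Derivation:
Subtree rooted at A contains: A, C, E, H
Count = 4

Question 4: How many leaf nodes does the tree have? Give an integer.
Answer: 4

Derivation:
Leaves (nodes with no children): C, E, F, H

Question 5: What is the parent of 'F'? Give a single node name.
Scan adjacency: F appears as child of B

Answer: B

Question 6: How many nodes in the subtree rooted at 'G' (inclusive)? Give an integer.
Subtree rooted at G contains: B, F, G
Count = 3

Answer: 3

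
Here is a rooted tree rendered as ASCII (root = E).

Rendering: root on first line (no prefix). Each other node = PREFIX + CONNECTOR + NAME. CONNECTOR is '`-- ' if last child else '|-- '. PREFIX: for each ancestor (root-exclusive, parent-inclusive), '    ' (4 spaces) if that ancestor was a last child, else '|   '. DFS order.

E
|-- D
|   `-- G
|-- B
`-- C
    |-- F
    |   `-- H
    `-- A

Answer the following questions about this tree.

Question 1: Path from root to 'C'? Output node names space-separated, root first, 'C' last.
Walk down from root: E -> C

Answer: E C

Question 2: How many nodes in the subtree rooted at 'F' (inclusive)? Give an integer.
Subtree rooted at F contains: F, H
Count = 2

Answer: 2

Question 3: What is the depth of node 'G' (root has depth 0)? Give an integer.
Path from root to G: E -> D -> G
Depth = number of edges = 2

Answer: 2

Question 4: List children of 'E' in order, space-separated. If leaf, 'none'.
Answer: D B C

Derivation:
Node E's children (from adjacency): D, B, C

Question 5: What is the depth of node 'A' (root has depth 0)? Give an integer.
Answer: 2

Derivation:
Path from root to A: E -> C -> A
Depth = number of edges = 2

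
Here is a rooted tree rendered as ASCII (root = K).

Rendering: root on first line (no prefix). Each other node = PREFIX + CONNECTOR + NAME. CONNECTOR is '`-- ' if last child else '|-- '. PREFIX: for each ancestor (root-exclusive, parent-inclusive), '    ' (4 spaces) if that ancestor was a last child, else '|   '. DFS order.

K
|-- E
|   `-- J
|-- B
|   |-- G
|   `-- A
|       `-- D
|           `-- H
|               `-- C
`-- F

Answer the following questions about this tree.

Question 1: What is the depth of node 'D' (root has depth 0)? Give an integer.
Path from root to D: K -> B -> A -> D
Depth = number of edges = 3

Answer: 3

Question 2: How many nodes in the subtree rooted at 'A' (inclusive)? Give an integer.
Answer: 4

Derivation:
Subtree rooted at A contains: A, C, D, H
Count = 4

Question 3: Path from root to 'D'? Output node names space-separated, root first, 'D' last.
Answer: K B A D

Derivation:
Walk down from root: K -> B -> A -> D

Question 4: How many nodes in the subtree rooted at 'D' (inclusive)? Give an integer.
Subtree rooted at D contains: C, D, H
Count = 3

Answer: 3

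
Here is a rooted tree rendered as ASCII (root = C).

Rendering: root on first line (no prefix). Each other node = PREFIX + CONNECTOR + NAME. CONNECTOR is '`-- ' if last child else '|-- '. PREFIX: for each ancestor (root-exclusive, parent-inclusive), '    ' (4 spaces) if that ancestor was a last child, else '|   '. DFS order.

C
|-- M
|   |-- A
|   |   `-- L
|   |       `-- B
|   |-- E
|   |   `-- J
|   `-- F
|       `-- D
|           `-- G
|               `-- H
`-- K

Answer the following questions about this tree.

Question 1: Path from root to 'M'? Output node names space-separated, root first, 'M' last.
Answer: C M

Derivation:
Walk down from root: C -> M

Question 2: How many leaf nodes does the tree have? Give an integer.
Leaves (nodes with no children): B, H, J, K

Answer: 4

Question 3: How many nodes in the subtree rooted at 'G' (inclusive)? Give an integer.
Answer: 2

Derivation:
Subtree rooted at G contains: G, H
Count = 2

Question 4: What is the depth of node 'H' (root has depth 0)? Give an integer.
Path from root to H: C -> M -> F -> D -> G -> H
Depth = number of edges = 5

Answer: 5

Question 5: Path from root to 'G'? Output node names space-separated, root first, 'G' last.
Answer: C M F D G

Derivation:
Walk down from root: C -> M -> F -> D -> G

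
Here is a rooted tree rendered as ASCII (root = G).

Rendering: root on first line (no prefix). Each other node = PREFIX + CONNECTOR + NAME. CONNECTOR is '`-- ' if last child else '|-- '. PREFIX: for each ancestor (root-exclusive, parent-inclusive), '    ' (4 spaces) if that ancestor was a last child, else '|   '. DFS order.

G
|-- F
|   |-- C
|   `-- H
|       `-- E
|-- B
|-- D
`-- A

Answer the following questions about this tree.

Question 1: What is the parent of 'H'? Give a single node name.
Scan adjacency: H appears as child of F

Answer: F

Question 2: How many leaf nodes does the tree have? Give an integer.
Leaves (nodes with no children): A, B, C, D, E

Answer: 5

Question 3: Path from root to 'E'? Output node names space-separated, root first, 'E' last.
Walk down from root: G -> F -> H -> E

Answer: G F H E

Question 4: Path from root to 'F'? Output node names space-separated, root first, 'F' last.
Answer: G F

Derivation:
Walk down from root: G -> F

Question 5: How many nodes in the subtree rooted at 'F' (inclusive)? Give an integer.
Subtree rooted at F contains: C, E, F, H
Count = 4

Answer: 4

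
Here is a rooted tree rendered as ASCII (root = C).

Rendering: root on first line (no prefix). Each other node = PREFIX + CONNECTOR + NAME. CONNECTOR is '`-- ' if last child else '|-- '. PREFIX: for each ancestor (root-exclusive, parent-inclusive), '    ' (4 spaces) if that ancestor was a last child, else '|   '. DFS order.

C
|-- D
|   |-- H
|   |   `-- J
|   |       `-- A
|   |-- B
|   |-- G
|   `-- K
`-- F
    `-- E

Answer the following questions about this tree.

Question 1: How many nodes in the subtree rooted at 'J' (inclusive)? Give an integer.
Subtree rooted at J contains: A, J
Count = 2

Answer: 2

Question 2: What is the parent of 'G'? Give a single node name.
Answer: D

Derivation:
Scan adjacency: G appears as child of D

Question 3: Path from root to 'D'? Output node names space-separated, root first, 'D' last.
Answer: C D

Derivation:
Walk down from root: C -> D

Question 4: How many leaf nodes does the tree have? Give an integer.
Answer: 5

Derivation:
Leaves (nodes with no children): A, B, E, G, K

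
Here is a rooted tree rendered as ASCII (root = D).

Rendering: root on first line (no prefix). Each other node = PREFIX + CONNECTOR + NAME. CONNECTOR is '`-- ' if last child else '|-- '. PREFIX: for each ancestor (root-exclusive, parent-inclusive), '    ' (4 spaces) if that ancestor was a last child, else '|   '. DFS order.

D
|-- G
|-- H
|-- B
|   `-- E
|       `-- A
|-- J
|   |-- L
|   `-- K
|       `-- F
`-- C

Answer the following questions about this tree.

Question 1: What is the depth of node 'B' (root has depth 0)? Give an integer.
Path from root to B: D -> B
Depth = number of edges = 1

Answer: 1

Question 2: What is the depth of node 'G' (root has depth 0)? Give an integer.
Answer: 1

Derivation:
Path from root to G: D -> G
Depth = number of edges = 1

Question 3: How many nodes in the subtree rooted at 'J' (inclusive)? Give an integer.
Answer: 4

Derivation:
Subtree rooted at J contains: F, J, K, L
Count = 4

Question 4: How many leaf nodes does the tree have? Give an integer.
Answer: 6

Derivation:
Leaves (nodes with no children): A, C, F, G, H, L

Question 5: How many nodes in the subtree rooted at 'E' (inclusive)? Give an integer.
Subtree rooted at E contains: A, E
Count = 2

Answer: 2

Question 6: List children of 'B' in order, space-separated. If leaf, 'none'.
Node B's children (from adjacency): E

Answer: E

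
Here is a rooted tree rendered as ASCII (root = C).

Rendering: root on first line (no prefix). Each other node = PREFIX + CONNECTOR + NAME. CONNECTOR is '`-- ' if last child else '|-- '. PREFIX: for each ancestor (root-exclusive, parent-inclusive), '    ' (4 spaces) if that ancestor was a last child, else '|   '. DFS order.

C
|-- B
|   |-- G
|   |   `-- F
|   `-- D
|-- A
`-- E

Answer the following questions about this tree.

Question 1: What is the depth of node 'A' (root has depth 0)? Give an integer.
Answer: 1

Derivation:
Path from root to A: C -> A
Depth = number of edges = 1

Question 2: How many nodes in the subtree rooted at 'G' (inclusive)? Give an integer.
Answer: 2

Derivation:
Subtree rooted at G contains: F, G
Count = 2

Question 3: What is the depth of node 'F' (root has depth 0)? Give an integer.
Path from root to F: C -> B -> G -> F
Depth = number of edges = 3

Answer: 3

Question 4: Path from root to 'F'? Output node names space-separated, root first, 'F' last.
Answer: C B G F

Derivation:
Walk down from root: C -> B -> G -> F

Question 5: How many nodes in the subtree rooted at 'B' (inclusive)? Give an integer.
Subtree rooted at B contains: B, D, F, G
Count = 4

Answer: 4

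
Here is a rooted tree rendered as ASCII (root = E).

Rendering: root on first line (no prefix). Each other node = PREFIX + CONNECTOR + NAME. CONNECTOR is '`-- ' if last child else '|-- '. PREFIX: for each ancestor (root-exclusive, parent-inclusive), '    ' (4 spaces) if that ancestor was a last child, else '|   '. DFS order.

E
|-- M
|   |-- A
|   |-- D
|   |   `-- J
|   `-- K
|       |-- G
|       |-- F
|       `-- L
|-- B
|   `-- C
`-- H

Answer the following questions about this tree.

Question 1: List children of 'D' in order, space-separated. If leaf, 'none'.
Answer: J

Derivation:
Node D's children (from adjacency): J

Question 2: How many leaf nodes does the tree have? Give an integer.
Leaves (nodes with no children): A, C, F, G, H, J, L

Answer: 7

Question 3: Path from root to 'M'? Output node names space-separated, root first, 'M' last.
Walk down from root: E -> M

Answer: E M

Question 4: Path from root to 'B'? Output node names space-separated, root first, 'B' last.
Walk down from root: E -> B

Answer: E B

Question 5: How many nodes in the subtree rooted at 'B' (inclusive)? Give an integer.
Answer: 2

Derivation:
Subtree rooted at B contains: B, C
Count = 2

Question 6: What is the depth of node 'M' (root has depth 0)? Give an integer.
Answer: 1

Derivation:
Path from root to M: E -> M
Depth = number of edges = 1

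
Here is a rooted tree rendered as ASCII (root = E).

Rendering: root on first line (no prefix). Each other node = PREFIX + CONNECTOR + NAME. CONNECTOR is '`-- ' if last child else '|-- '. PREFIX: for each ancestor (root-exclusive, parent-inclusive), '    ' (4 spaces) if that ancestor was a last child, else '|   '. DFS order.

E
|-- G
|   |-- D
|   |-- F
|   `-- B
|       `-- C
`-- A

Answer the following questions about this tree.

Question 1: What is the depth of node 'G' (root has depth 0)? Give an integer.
Answer: 1

Derivation:
Path from root to G: E -> G
Depth = number of edges = 1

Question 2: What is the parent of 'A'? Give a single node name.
Scan adjacency: A appears as child of E

Answer: E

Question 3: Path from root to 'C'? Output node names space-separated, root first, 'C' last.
Walk down from root: E -> G -> B -> C

Answer: E G B C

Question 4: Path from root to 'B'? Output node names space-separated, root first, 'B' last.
Walk down from root: E -> G -> B

Answer: E G B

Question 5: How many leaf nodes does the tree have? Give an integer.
Answer: 4

Derivation:
Leaves (nodes with no children): A, C, D, F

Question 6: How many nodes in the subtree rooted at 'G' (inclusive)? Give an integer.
Answer: 5

Derivation:
Subtree rooted at G contains: B, C, D, F, G
Count = 5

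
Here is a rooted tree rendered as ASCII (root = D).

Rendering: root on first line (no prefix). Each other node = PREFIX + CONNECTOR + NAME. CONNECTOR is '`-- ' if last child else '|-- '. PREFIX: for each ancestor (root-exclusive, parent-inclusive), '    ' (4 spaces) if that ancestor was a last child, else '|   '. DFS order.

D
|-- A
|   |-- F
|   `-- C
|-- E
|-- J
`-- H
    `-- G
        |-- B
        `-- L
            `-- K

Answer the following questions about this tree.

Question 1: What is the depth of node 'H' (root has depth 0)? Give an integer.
Path from root to H: D -> H
Depth = number of edges = 1

Answer: 1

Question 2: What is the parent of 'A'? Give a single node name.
Scan adjacency: A appears as child of D

Answer: D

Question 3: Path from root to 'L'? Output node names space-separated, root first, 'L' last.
Answer: D H G L

Derivation:
Walk down from root: D -> H -> G -> L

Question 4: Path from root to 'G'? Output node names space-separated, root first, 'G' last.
Walk down from root: D -> H -> G

Answer: D H G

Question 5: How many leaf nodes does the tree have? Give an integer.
Leaves (nodes with no children): B, C, E, F, J, K

Answer: 6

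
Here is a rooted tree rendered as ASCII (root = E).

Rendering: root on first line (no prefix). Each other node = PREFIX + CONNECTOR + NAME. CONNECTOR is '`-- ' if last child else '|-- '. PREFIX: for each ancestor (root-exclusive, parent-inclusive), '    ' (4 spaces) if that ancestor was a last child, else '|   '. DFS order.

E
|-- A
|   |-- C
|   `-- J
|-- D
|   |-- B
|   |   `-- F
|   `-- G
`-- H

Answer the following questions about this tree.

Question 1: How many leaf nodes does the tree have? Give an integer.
Answer: 5

Derivation:
Leaves (nodes with no children): C, F, G, H, J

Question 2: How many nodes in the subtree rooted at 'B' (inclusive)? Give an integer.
Answer: 2

Derivation:
Subtree rooted at B contains: B, F
Count = 2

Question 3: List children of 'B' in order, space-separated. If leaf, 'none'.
Answer: F

Derivation:
Node B's children (from adjacency): F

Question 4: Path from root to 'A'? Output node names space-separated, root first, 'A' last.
Walk down from root: E -> A

Answer: E A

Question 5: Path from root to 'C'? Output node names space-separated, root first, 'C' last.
Walk down from root: E -> A -> C

Answer: E A C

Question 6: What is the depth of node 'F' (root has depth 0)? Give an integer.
Path from root to F: E -> D -> B -> F
Depth = number of edges = 3

Answer: 3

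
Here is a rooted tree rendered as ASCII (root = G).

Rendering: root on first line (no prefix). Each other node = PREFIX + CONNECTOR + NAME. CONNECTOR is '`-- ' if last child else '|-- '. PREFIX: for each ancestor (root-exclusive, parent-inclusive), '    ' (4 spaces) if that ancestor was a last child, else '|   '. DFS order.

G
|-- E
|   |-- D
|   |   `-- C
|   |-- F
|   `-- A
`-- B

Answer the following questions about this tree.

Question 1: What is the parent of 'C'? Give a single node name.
Scan adjacency: C appears as child of D

Answer: D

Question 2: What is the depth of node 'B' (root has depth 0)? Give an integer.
Answer: 1

Derivation:
Path from root to B: G -> B
Depth = number of edges = 1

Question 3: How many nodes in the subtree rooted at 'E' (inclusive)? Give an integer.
Subtree rooted at E contains: A, C, D, E, F
Count = 5

Answer: 5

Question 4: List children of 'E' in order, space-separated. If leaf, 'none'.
Answer: D F A

Derivation:
Node E's children (from adjacency): D, F, A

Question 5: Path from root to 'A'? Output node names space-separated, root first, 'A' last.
Answer: G E A

Derivation:
Walk down from root: G -> E -> A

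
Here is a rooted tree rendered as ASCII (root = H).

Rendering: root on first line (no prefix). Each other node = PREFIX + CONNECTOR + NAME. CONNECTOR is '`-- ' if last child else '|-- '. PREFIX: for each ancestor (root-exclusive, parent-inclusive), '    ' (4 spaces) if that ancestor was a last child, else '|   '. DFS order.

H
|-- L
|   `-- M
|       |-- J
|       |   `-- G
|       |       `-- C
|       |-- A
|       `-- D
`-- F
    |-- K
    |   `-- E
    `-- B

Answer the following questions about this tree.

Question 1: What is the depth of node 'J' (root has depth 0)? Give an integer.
Path from root to J: H -> L -> M -> J
Depth = number of edges = 3

Answer: 3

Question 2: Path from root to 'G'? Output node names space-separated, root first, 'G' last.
Walk down from root: H -> L -> M -> J -> G

Answer: H L M J G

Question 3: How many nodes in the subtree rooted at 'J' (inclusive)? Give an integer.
Answer: 3

Derivation:
Subtree rooted at J contains: C, G, J
Count = 3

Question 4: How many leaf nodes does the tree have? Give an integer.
Answer: 5

Derivation:
Leaves (nodes with no children): A, B, C, D, E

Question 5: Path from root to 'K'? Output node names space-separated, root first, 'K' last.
Answer: H F K

Derivation:
Walk down from root: H -> F -> K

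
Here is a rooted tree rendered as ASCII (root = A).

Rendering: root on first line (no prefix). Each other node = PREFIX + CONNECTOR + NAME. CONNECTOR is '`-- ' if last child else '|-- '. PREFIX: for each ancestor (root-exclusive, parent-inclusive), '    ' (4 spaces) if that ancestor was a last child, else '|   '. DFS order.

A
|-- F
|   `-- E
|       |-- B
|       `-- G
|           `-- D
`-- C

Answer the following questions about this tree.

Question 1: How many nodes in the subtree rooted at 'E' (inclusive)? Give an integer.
Answer: 4

Derivation:
Subtree rooted at E contains: B, D, E, G
Count = 4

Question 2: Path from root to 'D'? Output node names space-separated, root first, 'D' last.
Walk down from root: A -> F -> E -> G -> D

Answer: A F E G D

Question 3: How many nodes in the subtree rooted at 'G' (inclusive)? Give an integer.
Answer: 2

Derivation:
Subtree rooted at G contains: D, G
Count = 2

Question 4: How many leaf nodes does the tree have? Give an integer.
Leaves (nodes with no children): B, C, D

Answer: 3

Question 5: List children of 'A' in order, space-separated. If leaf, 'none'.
Answer: F C

Derivation:
Node A's children (from adjacency): F, C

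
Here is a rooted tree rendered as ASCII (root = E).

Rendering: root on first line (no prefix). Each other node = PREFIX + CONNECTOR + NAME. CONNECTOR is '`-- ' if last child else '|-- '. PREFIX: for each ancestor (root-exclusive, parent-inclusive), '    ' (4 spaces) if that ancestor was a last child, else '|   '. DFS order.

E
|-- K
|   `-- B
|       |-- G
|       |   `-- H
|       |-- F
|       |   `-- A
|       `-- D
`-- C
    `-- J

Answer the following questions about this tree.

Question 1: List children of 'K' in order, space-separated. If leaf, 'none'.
Answer: B

Derivation:
Node K's children (from adjacency): B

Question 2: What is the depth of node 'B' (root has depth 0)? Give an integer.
Answer: 2

Derivation:
Path from root to B: E -> K -> B
Depth = number of edges = 2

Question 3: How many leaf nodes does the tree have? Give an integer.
Answer: 4

Derivation:
Leaves (nodes with no children): A, D, H, J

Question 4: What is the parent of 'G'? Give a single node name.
Answer: B

Derivation:
Scan adjacency: G appears as child of B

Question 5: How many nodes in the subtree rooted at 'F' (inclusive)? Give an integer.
Answer: 2

Derivation:
Subtree rooted at F contains: A, F
Count = 2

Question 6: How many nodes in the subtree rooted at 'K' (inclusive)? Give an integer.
Answer: 7

Derivation:
Subtree rooted at K contains: A, B, D, F, G, H, K
Count = 7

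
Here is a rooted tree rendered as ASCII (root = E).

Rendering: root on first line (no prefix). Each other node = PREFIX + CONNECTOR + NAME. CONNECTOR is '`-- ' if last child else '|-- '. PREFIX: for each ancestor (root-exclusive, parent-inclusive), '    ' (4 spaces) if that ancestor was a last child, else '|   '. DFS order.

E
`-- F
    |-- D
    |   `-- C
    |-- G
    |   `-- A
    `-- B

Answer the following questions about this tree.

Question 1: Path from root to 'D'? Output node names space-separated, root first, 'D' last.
Answer: E F D

Derivation:
Walk down from root: E -> F -> D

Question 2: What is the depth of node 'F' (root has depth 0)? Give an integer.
Answer: 1

Derivation:
Path from root to F: E -> F
Depth = number of edges = 1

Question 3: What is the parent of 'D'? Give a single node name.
Answer: F

Derivation:
Scan adjacency: D appears as child of F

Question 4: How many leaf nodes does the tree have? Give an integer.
Leaves (nodes with no children): A, B, C

Answer: 3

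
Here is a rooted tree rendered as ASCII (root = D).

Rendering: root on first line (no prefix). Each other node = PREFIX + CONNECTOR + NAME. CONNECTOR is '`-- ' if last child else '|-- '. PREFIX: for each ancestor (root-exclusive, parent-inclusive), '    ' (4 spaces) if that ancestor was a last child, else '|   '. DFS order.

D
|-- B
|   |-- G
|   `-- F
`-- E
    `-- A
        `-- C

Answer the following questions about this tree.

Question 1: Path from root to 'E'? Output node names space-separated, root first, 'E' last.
Answer: D E

Derivation:
Walk down from root: D -> E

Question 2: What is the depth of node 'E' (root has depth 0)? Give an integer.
Path from root to E: D -> E
Depth = number of edges = 1

Answer: 1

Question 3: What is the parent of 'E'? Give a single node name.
Scan adjacency: E appears as child of D

Answer: D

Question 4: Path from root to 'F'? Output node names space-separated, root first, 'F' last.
Walk down from root: D -> B -> F

Answer: D B F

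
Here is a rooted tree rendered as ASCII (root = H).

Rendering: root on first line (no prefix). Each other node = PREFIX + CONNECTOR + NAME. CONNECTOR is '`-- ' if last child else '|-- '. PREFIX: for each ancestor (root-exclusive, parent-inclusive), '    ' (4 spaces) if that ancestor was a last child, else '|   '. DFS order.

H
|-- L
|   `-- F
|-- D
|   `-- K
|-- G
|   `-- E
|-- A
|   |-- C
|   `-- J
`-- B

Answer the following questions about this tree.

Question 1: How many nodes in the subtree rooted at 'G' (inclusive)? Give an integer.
Subtree rooted at G contains: E, G
Count = 2

Answer: 2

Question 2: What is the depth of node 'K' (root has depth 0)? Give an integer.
Path from root to K: H -> D -> K
Depth = number of edges = 2

Answer: 2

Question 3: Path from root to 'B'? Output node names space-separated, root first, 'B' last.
Answer: H B

Derivation:
Walk down from root: H -> B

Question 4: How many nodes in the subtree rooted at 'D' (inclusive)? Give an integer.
Answer: 2

Derivation:
Subtree rooted at D contains: D, K
Count = 2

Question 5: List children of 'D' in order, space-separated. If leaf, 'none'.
Node D's children (from adjacency): K

Answer: K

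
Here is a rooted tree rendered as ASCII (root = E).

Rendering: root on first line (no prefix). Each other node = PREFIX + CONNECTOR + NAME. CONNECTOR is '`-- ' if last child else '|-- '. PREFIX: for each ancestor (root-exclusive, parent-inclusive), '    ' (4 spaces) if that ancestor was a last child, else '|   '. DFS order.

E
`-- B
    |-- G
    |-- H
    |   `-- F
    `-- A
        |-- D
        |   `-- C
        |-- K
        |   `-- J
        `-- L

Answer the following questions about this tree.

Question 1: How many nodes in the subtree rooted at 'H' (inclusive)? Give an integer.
Answer: 2

Derivation:
Subtree rooted at H contains: F, H
Count = 2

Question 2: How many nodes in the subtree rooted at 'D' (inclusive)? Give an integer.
Subtree rooted at D contains: C, D
Count = 2

Answer: 2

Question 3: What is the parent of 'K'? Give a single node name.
Answer: A

Derivation:
Scan adjacency: K appears as child of A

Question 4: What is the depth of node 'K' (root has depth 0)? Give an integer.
Answer: 3

Derivation:
Path from root to K: E -> B -> A -> K
Depth = number of edges = 3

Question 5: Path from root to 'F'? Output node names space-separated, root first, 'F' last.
Answer: E B H F

Derivation:
Walk down from root: E -> B -> H -> F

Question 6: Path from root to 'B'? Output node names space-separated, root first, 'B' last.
Walk down from root: E -> B

Answer: E B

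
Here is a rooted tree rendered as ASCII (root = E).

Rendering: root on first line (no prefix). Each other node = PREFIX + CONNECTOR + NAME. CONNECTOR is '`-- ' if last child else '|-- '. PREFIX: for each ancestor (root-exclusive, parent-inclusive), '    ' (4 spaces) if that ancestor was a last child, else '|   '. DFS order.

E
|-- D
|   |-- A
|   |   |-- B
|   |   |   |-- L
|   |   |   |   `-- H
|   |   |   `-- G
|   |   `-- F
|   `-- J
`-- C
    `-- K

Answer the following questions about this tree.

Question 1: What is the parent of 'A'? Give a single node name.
Scan adjacency: A appears as child of D

Answer: D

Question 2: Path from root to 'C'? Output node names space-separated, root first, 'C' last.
Answer: E C

Derivation:
Walk down from root: E -> C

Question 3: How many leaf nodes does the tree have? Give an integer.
Leaves (nodes with no children): F, G, H, J, K

Answer: 5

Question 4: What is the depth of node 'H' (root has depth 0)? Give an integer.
Answer: 5

Derivation:
Path from root to H: E -> D -> A -> B -> L -> H
Depth = number of edges = 5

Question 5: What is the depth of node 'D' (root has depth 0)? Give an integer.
Path from root to D: E -> D
Depth = number of edges = 1

Answer: 1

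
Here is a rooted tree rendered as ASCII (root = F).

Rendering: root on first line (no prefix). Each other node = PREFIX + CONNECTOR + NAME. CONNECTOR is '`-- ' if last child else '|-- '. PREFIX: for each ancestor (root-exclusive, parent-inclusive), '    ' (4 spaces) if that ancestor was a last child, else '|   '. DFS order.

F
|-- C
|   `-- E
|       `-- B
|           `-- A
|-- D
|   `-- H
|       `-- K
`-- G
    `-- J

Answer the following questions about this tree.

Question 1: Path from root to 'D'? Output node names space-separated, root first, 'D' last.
Walk down from root: F -> D

Answer: F D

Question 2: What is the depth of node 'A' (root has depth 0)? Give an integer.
Answer: 4

Derivation:
Path from root to A: F -> C -> E -> B -> A
Depth = number of edges = 4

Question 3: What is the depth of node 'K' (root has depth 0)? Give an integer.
Path from root to K: F -> D -> H -> K
Depth = number of edges = 3

Answer: 3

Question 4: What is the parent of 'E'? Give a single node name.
Scan adjacency: E appears as child of C

Answer: C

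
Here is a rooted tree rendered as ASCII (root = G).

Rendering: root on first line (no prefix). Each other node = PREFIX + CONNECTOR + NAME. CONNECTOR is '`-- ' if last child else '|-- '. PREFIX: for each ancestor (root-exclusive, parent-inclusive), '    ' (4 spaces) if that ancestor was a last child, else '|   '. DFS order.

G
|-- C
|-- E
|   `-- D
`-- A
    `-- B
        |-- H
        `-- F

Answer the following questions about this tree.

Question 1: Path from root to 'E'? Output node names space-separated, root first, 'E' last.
Answer: G E

Derivation:
Walk down from root: G -> E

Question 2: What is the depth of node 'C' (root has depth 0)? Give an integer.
Answer: 1

Derivation:
Path from root to C: G -> C
Depth = number of edges = 1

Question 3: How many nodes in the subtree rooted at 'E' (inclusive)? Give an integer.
Subtree rooted at E contains: D, E
Count = 2

Answer: 2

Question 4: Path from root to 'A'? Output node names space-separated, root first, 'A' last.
Walk down from root: G -> A

Answer: G A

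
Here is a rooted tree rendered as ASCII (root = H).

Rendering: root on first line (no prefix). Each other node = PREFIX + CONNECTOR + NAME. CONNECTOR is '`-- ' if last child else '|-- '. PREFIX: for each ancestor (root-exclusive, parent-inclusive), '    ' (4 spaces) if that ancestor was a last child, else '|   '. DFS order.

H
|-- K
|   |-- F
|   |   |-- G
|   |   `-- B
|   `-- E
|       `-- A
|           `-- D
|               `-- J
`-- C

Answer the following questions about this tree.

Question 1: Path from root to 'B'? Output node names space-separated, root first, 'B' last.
Answer: H K F B

Derivation:
Walk down from root: H -> K -> F -> B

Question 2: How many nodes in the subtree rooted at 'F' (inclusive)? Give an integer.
Answer: 3

Derivation:
Subtree rooted at F contains: B, F, G
Count = 3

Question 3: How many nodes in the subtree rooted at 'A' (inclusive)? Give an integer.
Answer: 3

Derivation:
Subtree rooted at A contains: A, D, J
Count = 3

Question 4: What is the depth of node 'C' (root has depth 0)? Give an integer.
Answer: 1

Derivation:
Path from root to C: H -> C
Depth = number of edges = 1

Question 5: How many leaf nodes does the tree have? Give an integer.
Answer: 4

Derivation:
Leaves (nodes with no children): B, C, G, J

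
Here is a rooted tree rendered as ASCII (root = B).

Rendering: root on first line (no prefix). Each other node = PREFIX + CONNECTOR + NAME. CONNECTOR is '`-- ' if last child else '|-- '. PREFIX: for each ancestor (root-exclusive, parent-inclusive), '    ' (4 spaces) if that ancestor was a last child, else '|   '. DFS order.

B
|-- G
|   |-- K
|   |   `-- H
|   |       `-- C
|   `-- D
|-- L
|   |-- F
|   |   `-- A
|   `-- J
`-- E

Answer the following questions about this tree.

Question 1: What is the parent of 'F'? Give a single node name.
Scan adjacency: F appears as child of L

Answer: L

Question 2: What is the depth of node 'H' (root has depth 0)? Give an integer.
Answer: 3

Derivation:
Path from root to H: B -> G -> K -> H
Depth = number of edges = 3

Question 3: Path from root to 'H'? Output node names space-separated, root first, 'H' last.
Answer: B G K H

Derivation:
Walk down from root: B -> G -> K -> H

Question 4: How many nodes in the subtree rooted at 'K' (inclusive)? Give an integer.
Subtree rooted at K contains: C, H, K
Count = 3

Answer: 3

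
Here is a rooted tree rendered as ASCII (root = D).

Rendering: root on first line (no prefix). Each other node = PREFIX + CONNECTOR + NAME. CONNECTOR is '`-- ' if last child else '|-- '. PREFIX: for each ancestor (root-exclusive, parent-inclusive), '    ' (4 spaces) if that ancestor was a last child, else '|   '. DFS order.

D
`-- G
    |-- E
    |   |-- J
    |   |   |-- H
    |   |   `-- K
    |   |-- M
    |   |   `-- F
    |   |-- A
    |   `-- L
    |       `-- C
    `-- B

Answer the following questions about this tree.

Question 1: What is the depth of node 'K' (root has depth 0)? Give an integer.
Answer: 4

Derivation:
Path from root to K: D -> G -> E -> J -> K
Depth = number of edges = 4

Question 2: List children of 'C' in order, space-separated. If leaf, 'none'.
Answer: none

Derivation:
Node C's children (from adjacency): (leaf)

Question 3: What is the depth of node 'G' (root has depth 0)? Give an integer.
Path from root to G: D -> G
Depth = number of edges = 1

Answer: 1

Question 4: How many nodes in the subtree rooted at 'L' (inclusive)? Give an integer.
Answer: 2

Derivation:
Subtree rooted at L contains: C, L
Count = 2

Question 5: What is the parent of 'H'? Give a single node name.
Answer: J

Derivation:
Scan adjacency: H appears as child of J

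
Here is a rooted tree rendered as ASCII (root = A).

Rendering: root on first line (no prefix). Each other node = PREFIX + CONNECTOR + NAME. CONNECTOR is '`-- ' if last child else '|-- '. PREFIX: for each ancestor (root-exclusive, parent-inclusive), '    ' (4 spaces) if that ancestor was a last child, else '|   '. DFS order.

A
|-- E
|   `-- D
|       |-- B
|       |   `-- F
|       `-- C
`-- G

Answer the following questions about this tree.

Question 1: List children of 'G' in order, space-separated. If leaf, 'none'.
Answer: none

Derivation:
Node G's children (from adjacency): (leaf)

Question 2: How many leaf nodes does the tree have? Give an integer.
Leaves (nodes with no children): C, F, G

Answer: 3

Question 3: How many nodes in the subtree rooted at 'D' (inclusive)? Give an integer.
Answer: 4

Derivation:
Subtree rooted at D contains: B, C, D, F
Count = 4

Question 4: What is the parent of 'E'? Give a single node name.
Answer: A

Derivation:
Scan adjacency: E appears as child of A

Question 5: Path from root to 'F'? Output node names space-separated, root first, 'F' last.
Answer: A E D B F

Derivation:
Walk down from root: A -> E -> D -> B -> F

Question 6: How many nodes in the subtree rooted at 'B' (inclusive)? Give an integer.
Subtree rooted at B contains: B, F
Count = 2

Answer: 2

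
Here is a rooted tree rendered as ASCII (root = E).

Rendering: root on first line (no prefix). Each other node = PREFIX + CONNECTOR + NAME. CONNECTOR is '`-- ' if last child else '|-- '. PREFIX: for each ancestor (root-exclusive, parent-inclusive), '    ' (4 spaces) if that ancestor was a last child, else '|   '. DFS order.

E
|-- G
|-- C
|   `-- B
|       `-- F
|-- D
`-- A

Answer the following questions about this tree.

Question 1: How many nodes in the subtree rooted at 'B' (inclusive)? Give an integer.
Subtree rooted at B contains: B, F
Count = 2

Answer: 2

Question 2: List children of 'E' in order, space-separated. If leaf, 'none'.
Node E's children (from adjacency): G, C, D, A

Answer: G C D A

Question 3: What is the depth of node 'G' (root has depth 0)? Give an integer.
Answer: 1

Derivation:
Path from root to G: E -> G
Depth = number of edges = 1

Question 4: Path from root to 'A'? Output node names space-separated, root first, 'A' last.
Answer: E A

Derivation:
Walk down from root: E -> A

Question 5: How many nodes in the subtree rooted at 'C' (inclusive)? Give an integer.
Answer: 3

Derivation:
Subtree rooted at C contains: B, C, F
Count = 3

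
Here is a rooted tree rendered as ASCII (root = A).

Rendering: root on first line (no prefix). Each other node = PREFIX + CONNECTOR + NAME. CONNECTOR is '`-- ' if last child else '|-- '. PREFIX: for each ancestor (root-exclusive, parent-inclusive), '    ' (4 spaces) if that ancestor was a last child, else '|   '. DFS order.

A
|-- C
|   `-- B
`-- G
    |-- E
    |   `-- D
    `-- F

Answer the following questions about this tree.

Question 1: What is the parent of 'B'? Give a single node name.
Answer: C

Derivation:
Scan adjacency: B appears as child of C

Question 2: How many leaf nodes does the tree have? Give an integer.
Leaves (nodes with no children): B, D, F

Answer: 3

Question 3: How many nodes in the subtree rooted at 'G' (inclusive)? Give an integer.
Subtree rooted at G contains: D, E, F, G
Count = 4

Answer: 4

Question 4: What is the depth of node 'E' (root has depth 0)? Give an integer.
Answer: 2

Derivation:
Path from root to E: A -> G -> E
Depth = number of edges = 2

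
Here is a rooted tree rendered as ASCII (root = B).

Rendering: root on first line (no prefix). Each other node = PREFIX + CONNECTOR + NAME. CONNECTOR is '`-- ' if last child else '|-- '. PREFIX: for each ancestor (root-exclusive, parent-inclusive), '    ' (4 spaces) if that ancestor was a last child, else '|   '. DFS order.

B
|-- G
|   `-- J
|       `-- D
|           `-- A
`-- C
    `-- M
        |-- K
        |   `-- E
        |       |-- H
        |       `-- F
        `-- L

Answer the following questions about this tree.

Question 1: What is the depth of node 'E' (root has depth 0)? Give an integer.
Path from root to E: B -> C -> M -> K -> E
Depth = number of edges = 4

Answer: 4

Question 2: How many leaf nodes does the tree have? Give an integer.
Answer: 4

Derivation:
Leaves (nodes with no children): A, F, H, L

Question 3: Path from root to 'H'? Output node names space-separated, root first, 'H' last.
Answer: B C M K E H

Derivation:
Walk down from root: B -> C -> M -> K -> E -> H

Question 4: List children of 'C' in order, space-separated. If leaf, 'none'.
Answer: M

Derivation:
Node C's children (from adjacency): M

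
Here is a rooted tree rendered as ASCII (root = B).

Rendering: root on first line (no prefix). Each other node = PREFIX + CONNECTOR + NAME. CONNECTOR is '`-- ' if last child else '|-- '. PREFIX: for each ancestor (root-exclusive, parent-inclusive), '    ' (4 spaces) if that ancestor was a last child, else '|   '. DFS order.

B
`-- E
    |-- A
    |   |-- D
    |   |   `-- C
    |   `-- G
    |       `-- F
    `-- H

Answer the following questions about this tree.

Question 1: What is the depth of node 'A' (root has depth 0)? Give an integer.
Path from root to A: B -> E -> A
Depth = number of edges = 2

Answer: 2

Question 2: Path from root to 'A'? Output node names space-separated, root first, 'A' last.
Answer: B E A

Derivation:
Walk down from root: B -> E -> A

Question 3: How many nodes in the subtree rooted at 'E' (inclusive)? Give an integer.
Answer: 7

Derivation:
Subtree rooted at E contains: A, C, D, E, F, G, H
Count = 7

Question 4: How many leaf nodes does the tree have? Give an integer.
Answer: 3

Derivation:
Leaves (nodes with no children): C, F, H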